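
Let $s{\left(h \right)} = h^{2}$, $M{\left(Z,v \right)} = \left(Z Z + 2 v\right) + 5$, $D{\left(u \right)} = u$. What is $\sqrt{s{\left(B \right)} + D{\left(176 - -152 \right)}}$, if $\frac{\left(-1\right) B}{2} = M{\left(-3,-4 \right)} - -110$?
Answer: $2 \sqrt{13538} \approx 232.71$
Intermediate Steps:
$M{\left(Z,v \right)} = 5 + Z^{2} + 2 v$ ($M{\left(Z,v \right)} = \left(Z^{2} + 2 v\right) + 5 = 5 + Z^{2} + 2 v$)
$B = -232$ ($B = - 2 \left(\left(5 + \left(-3\right)^{2} + 2 \left(-4\right)\right) - -110\right) = - 2 \left(\left(5 + 9 - 8\right) + 110\right) = - 2 \left(6 + 110\right) = \left(-2\right) 116 = -232$)
$\sqrt{s{\left(B \right)} + D{\left(176 - -152 \right)}} = \sqrt{\left(-232\right)^{2} + \left(176 - -152\right)} = \sqrt{53824 + \left(176 + 152\right)} = \sqrt{53824 + 328} = \sqrt{54152} = 2 \sqrt{13538}$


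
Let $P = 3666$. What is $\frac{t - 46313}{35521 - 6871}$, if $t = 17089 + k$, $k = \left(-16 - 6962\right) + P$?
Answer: $- \frac{16268}{14325} \approx -1.1356$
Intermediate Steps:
$k = -3312$ ($k = \left(-16 - 6962\right) + 3666 = -6978 + 3666 = -3312$)
$t = 13777$ ($t = 17089 - 3312 = 13777$)
$\frac{t - 46313}{35521 - 6871} = \frac{13777 - 46313}{35521 - 6871} = - \frac{32536}{28650} = \left(-32536\right) \frac{1}{28650} = - \frac{16268}{14325}$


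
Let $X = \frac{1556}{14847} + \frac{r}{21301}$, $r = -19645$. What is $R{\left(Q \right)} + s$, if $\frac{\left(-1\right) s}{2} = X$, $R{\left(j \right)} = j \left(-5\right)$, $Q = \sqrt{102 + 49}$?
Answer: $\frac{73864274}{45179421} - 5 \sqrt{151} \approx -59.806$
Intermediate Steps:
$Q = \sqrt{151} \approx 12.288$
$X = - \frac{36932137}{45179421}$ ($X = \frac{1556}{14847} - \frac{19645}{21301} = - \frac{36932137}{45179421} \approx -0.81746$)
$R{\left(j \right)} = - 5 j$
$s = \frac{73864274}{45179421}$ ($s = \left(-2\right) \left(- \frac{36932137}{45179421}\right) = \frac{73864274}{45179421} \approx 1.6349$)
$R{\left(Q \right)} + s = - 5 \sqrt{151} + \frac{73864274}{45179421} = \frac{73864274}{45179421} - 5 \sqrt{151}$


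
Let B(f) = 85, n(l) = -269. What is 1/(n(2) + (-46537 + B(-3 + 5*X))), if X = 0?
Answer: -1/46721 ≈ -2.1404e-5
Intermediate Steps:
1/(n(2) + (-46537 + B(-3 + 5*X))) = 1/(-269 + (-46537 + 85)) = 1/(-269 - 46452) = 1/(-46721) = -1/46721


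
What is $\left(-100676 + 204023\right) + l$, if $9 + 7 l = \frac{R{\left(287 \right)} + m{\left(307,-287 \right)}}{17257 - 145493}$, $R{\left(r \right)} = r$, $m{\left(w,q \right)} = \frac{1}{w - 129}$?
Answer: $\frac{16512790656273}{159782056} \approx 1.0335 \cdot 10^{5}$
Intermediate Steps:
$m{\left(w,q \right)} = \frac{1}{-129 + w}$
$l = - \frac{205485159}{159782056}$ ($l = - \frac{9}{7} + \frac{\left(287 + \frac{1}{-129 + 307}\right) \frac{1}{17257 - 145493}}{7} = - \frac{9}{7} + \frac{\left(287 + \frac{1}{178}\right) \frac{1}{-128236}}{7} = - \frac{9}{7} + \frac{\left(287 + \frac{1}{178}\right) \left(- \frac{1}{128236}\right)}{7} = - \frac{9}{7} + \frac{\frac{51087}{178} \left(- \frac{1}{128236}\right)}{7} = - \frac{9}{7} + \frac{1}{7} \left(- \frac{51087}{22826008}\right) = - \frac{9}{7} - \frac{51087}{159782056} = - \frac{205485159}{159782056} \approx -1.286$)
$\left(-100676 + 204023\right) + l = \left(-100676 + 204023\right) - \frac{205485159}{159782056} = 103347 - \frac{205485159}{159782056} = \frac{16512790656273}{159782056}$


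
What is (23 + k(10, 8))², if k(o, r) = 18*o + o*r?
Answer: 80089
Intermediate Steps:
(23 + k(10, 8))² = (23 + 10*(18 + 8))² = (23 + 10*26)² = (23 + 260)² = 283² = 80089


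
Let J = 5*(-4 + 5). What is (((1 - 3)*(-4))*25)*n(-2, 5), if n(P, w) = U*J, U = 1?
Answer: 1000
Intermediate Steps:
J = 5 (J = 5*1 = 5)
n(P, w) = 5 (n(P, w) = 1*5 = 5)
(((1 - 3)*(-4))*25)*n(-2, 5) = (((1 - 3)*(-4))*25)*5 = (-2*(-4)*25)*5 = (8*25)*5 = 200*5 = 1000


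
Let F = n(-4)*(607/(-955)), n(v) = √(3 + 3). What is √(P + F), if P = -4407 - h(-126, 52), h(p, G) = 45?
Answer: √(-4060335300 - 579685*√6)/955 ≈ 66.735*I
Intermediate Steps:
n(v) = √6
F = -607*√6/955 (F = √6*(607/(-955)) = √6*(607*(-1/955)) = √6*(-607/955) = -607*√6/955 ≈ -1.5569)
P = -4452 (P = -4407 - 1*45 = -4407 - 45 = -4452)
√(P + F) = √(-4452 - 607*√6/955)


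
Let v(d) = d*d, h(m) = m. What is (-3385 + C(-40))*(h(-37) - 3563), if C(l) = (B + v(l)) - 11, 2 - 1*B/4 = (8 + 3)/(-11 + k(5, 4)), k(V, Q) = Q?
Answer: 44899200/7 ≈ 6.4142e+6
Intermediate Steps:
v(d) = d**2
B = 100/7 (B = 8 - 4*(8 + 3)/(-11 + 4) = 8 - 44/(-7) = 8 - 44*(-1)/7 = 8 - 4*(-11/7) = 8 + 44/7 = 100/7 ≈ 14.286)
C(l) = 23/7 + l**2 (C(l) = (100/7 + l**2) - 11 = 23/7 + l**2)
(-3385 + C(-40))*(h(-37) - 3563) = (-3385 + (23/7 + (-40)**2))*(-37 - 3563) = (-3385 + (23/7 + 1600))*(-3600) = (-3385 + 11223/7)*(-3600) = -12472/7*(-3600) = 44899200/7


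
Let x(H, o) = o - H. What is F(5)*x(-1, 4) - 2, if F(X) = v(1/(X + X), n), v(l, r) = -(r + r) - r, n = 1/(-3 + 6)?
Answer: -7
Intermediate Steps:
n = ⅓ (n = 1/3 = ⅓ ≈ 0.33333)
v(l, r) = -3*r (v(l, r) = -2*r - r = -3*r)
F(X) = -1 (F(X) = -3*⅓ = -1)
F(5)*x(-1, 4) - 2 = -(4 - 1*(-1)) - 2 = -(4 + 1) - 2 = -1*5 - 2 = -5 - 2 = -7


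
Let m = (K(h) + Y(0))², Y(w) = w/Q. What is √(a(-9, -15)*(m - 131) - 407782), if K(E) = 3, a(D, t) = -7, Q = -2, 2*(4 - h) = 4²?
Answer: 4*I*√25433 ≈ 637.91*I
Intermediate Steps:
h = -4 (h = 4 - ½*4² = 4 - ½*16 = 4 - 8 = -4)
Y(w) = -w/2 (Y(w) = w/(-2) = w*(-½) = -w/2)
m = 9 (m = (3 - ½*0)² = (3 + 0)² = 3² = 9)
√(a(-9, -15)*(m - 131) - 407782) = √(-7*(9 - 131) - 407782) = √(-7*(-122) - 407782) = √(854 - 407782) = √(-406928) = 4*I*√25433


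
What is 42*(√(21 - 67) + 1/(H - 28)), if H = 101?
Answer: 42/73 + 42*I*√46 ≈ 0.57534 + 284.86*I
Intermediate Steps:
42*(√(21 - 67) + 1/(H - 28)) = 42*(√(21 - 67) + 1/(101 - 28)) = 42*(√(-46) + 1/73) = 42*(I*√46 + 1/73) = 42*(1/73 + I*√46) = 42/73 + 42*I*√46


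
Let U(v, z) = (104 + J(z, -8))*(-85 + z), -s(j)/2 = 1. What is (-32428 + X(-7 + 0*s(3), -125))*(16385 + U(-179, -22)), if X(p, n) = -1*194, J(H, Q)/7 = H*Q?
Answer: 4128868674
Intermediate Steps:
J(H, Q) = 7*H*Q (J(H, Q) = 7*(H*Q) = 7*H*Q)
s(j) = -2 (s(j) = -2*1 = -2)
U(v, z) = (-85 + z)*(104 - 56*z) (U(v, z) = (104 + 7*z*(-8))*(-85 + z) = (104 - 56*z)*(-85 + z) = (-85 + z)*(104 - 56*z))
X(p, n) = -194
(-32428 + X(-7 + 0*s(3), -125))*(16385 + U(-179, -22)) = (-32428 - 194)*(16385 + (-8840 - 56*(-22)**2 + 4864*(-22))) = -32622*(16385 + (-8840 - 56*484 - 107008)) = -32622*(16385 + (-8840 - 27104 - 107008)) = -32622*(16385 - 142952) = -32622*(-126567) = 4128868674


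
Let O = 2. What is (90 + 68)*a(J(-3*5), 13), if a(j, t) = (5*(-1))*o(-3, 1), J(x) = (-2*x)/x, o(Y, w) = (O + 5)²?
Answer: -38710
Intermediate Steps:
o(Y, w) = 49 (o(Y, w) = (2 + 5)² = 7² = 49)
J(x) = -2
a(j, t) = -245 (a(j, t) = (5*(-1))*49 = -5*49 = -245)
(90 + 68)*a(J(-3*5), 13) = (90 + 68)*(-245) = 158*(-245) = -38710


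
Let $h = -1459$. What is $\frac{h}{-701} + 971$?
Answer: $\frac{682130}{701} \approx 973.08$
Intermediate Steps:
$\frac{h}{-701} + 971 = - \frac{1459}{-701} + 971 = \left(-1459\right) \left(- \frac{1}{701}\right) + 971 = \frac{1459}{701} + 971 = \frac{682130}{701}$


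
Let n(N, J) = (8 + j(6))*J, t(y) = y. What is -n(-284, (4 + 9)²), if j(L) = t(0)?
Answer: -1352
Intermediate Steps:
j(L) = 0
n(N, J) = 8*J (n(N, J) = (8 + 0)*J = 8*J)
-n(-284, (4 + 9)²) = -8*(4 + 9)² = -8*13² = -8*169 = -1*1352 = -1352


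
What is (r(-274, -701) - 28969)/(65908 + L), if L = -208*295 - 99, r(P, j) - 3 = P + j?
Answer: -29941/4449 ≈ -6.7298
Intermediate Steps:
r(P, j) = 3 + P + j (r(P, j) = 3 + (P + j) = 3 + P + j)
L = -61459 (L = -61360 - 99 = -61459)
(r(-274, -701) - 28969)/(65908 + L) = ((3 - 274 - 701) - 28969)/(65908 - 61459) = (-972 - 28969)/4449 = -29941*1/4449 = -29941/4449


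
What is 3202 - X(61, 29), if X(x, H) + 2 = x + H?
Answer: 3114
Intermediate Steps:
X(x, H) = -2 + H + x (X(x, H) = -2 + (x + H) = -2 + (H + x) = -2 + H + x)
3202 - X(61, 29) = 3202 - (-2 + 29 + 61) = 3202 - 1*88 = 3202 - 88 = 3114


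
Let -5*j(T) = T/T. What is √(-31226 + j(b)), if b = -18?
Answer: I*√780655/5 ≈ 176.71*I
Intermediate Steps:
j(T) = -⅕ (j(T) = -T/(5*T) = -⅕*1 = -⅕)
√(-31226 + j(b)) = √(-31226 - ⅕) = √(-156131/5) = I*√780655/5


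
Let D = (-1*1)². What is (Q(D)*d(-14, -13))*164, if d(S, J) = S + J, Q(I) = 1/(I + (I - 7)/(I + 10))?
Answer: -48708/5 ≈ -9741.6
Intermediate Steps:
D = 1 (D = (-1)² = 1)
Q(I) = 1/(I + (-7 + I)/(10 + I))
d(S, J) = J + S
(Q(D)*d(-14, -13))*164 = (((10 + 1)/(-7 + 1² + 11*1))*(-13 - 14))*164 = ((11/(-7 + 1 + 11))*(-27))*164 = ((11/5)*(-27))*164 = -297/5*164 = -48708/5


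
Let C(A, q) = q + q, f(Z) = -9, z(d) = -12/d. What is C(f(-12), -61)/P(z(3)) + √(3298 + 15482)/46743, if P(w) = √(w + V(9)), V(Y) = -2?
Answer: 2*√4695/46743 + 61*I*√6/3 ≈ 0.0029318 + 49.806*I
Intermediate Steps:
C(A, q) = 2*q
P(w) = √(-2 + w) (P(w) = √(w - 2) = √(-2 + w))
C(f(-12), -61)/P(z(3)) + √(3298 + 15482)/46743 = (2*(-61))/(√(-2 - 12/3)) + √(3298 + 15482)/46743 = -122/√(-2 - 12*⅓) + √18780*(1/46743) = -122/√(-2 - 4) + (2*√4695)*(1/46743) = -122*(-I*√6/6) + 2*√4695/46743 = -(-61)*I*√6/3 + 2*√4695/46743 = 61*I*√6/3 + 2*√4695/46743 = 2*√4695/46743 + 61*I*√6/3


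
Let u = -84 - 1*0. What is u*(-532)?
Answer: 44688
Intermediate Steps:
u = -84 (u = -84 + 0 = -84)
u*(-532) = -84*(-532) = 44688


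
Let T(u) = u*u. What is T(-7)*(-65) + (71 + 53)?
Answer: -3061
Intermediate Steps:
T(u) = u²
T(-7)*(-65) + (71 + 53) = (-7)²*(-65) + (71 + 53) = 49*(-65) + 124 = -3185 + 124 = -3061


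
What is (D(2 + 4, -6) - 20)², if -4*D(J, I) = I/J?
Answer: 6241/16 ≈ 390.06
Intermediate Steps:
D(J, I) = -I/(4*J)
(D(2 + 4, -6) - 20)² = (-¼*(-6)/(2 + 4) - 20)² = (-¼*(-6)/6 - 20)² = (-¼*(-6)*⅙ - 20)² = (¼ - 20)² = (-79/4)² = 6241/16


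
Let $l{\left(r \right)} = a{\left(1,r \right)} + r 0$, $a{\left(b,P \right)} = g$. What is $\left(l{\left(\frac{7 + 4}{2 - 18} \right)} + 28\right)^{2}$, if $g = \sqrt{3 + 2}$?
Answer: $\left(28 + \sqrt{5}\right)^{2} \approx 914.22$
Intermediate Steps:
$g = \sqrt{5} \approx 2.2361$
$a{\left(b,P \right)} = \sqrt{5}$
$l{\left(r \right)} = \sqrt{5}$ ($l{\left(r \right)} = \sqrt{5} + r 0 = \sqrt{5} + 0 = \sqrt{5}$)
$\left(l{\left(\frac{7 + 4}{2 - 18} \right)} + 28\right)^{2} = \left(\sqrt{5} + 28\right)^{2} = \left(28 + \sqrt{5}\right)^{2}$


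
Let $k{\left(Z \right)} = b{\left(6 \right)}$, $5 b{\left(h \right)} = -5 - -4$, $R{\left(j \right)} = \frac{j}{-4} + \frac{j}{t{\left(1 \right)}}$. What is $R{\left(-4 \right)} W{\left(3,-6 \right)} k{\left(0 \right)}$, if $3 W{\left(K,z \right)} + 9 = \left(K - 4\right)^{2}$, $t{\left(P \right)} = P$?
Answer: $- \frac{8}{5} \approx -1.6$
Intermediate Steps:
$W{\left(K,z \right)} = -3 + \frac{\left(-4 + K\right)^{2}}{3}$ ($W{\left(K,z \right)} = -3 + \frac{\left(K - 4\right)^{2}}{3} = -3 + \frac{\left(-4 + K\right)^{2}}{3}$)
$R{\left(j \right)} = \frac{3 j}{4}$ ($R{\left(j \right)} = \frac{j}{-4} + \frac{j}{1} = j \left(- \frac{1}{4}\right) + j 1 = - \frac{j}{4} + j = \frac{3 j}{4}$)
$b{\left(h \right)} = - \frac{1}{5}$ ($b{\left(h \right)} = \frac{-5 - -4}{5} = \frac{-5 + 4}{5} = \frac{1}{5} \left(-1\right) = - \frac{1}{5}$)
$k{\left(Z \right)} = - \frac{1}{5}$
$R{\left(-4 \right)} W{\left(3,-6 \right)} k{\left(0 \right)} = \frac{3}{4} \left(-4\right) \left(-3 + \frac{\left(-4 + 3\right)^{2}}{3}\right) \left(- \frac{1}{5}\right) = - 3 \left(-3 + \frac{\left(-1\right)^{2}}{3}\right) \left(- \frac{1}{5}\right) = - 3 \left(-3 + \frac{1}{3} \cdot 1\right) \left(- \frac{1}{5}\right) = - 3 \left(-3 + \frac{1}{3}\right) \left(- \frac{1}{5}\right) = \left(-3\right) \left(- \frac{8}{3}\right) \left(- \frac{1}{5}\right) = 8 \left(- \frac{1}{5}\right) = - \frac{8}{5}$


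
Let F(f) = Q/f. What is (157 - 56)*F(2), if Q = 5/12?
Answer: 505/24 ≈ 21.042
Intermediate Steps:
Q = 5/12 (Q = 5*(1/12) = 5/12 ≈ 0.41667)
F(f) = 5/(12*f)
(157 - 56)*F(2) = (157 - 56)*((5/12)/2) = 101*((5/12)*(½)) = 101*(5/24) = 505/24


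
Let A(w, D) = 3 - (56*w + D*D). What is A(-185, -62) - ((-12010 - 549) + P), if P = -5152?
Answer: 24230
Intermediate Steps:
A(w, D) = 3 - D**2 - 56*w (A(w, D) = 3 - (56*w + D**2) = 3 - (D**2 + 56*w) = 3 + (-D**2 - 56*w) = 3 - D**2 - 56*w)
A(-185, -62) - ((-12010 - 549) + P) = (3 - 1*(-62)**2 - 56*(-185)) - ((-12010 - 549) - 5152) = (3 - 1*3844 + 10360) - (-12559 - 5152) = (3 - 3844 + 10360) - 1*(-17711) = 6519 + 17711 = 24230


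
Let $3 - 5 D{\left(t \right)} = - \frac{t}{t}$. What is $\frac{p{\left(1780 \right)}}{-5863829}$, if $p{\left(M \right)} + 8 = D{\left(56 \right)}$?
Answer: $\frac{36}{29319145} \approx 1.2279 \cdot 10^{-6}$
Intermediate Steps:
$D{\left(t \right)} = \frac{4}{5}$ ($D{\left(t \right)} = \frac{3}{5} - \frac{\left(-1\right) \frac{t}{t}}{5} = \frac{3}{5} - \frac{\left(-1\right) 1}{5} = \frac{3}{5} - - \frac{1}{5} = \frac{3}{5} + \frac{1}{5} = \frac{4}{5}$)
$p{\left(M \right)} = - \frac{36}{5}$ ($p{\left(M \right)} = -8 + \frac{4}{5} = - \frac{36}{5}$)
$\frac{p{\left(1780 \right)}}{-5863829} = - \frac{36}{5 \left(-5863829\right)} = \left(- \frac{36}{5}\right) \left(- \frac{1}{5863829}\right) = \frac{36}{29319145}$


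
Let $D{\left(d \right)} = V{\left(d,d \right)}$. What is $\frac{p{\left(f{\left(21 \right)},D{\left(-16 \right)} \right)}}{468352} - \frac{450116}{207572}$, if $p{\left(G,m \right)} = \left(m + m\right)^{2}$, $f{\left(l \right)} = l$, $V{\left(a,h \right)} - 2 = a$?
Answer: $- \frac{3291406131}{1519011896} \approx -2.1668$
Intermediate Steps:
$V{\left(a,h \right)} = 2 + a$
$D{\left(d \right)} = 2 + d$
$p{\left(G,m \right)} = 4 m^{2}$ ($p{\left(G,m \right)} = \left(2 m\right)^{2} = 4 m^{2}$)
$\frac{p{\left(f{\left(21 \right)},D{\left(-16 \right)} \right)}}{468352} - \frac{450116}{207572} = \frac{4 \left(2 - 16\right)^{2}}{468352} - \frac{450116}{207572} = 4 \left(-14\right)^{2} \cdot \frac{1}{468352} - \frac{112529}{51893} = 4 \cdot 196 \cdot \frac{1}{468352} - \frac{112529}{51893} = 784 \cdot \frac{1}{468352} - \frac{112529}{51893} = \frac{49}{29272} - \frac{112529}{51893} = - \frac{3291406131}{1519011896}$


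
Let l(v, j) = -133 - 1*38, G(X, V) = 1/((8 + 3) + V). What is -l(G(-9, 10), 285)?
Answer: 171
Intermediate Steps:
G(X, V) = 1/(11 + V)
l(v, j) = -171 (l(v, j) = -133 - 38 = -171)
-l(G(-9, 10), 285) = -1*(-171) = 171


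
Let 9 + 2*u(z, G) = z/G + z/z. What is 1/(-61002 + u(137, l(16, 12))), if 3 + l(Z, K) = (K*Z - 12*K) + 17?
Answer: -124/7564607 ≈ -1.6392e-5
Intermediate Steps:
l(Z, K) = 14 - 12*K + K*Z (l(Z, K) = -3 + ((K*Z - 12*K) + 17) = -3 + ((-12*K + K*Z) + 17) = -3 + (17 - 12*K + K*Z) = 14 - 12*K + K*Z)
u(z, G) = -4 + z/(2*G) (u(z, G) = -9/2 + (z/G + z/z)/2 = -9/2 + (z/G + 1)/2 = -9/2 + (1 + z/G)/2 = -9/2 + (½ + z/(2*G)) = -4 + z/(2*G))
1/(-61002 + u(137, l(16, 12))) = 1/(-61002 + (-4 + (½)*137/(14 - 12*12 + 12*16))) = 1/(-61002 + (-4 + (½)*137/(14 - 144 + 192))) = 1/(-61002 + (-4 + (½)*137/62)) = 1/(-61002 + (-4 + (½)*137*(1/62))) = 1/(-61002 + (-4 + 137/124)) = 1/(-61002 - 359/124) = 1/(-7564607/124) = -124/7564607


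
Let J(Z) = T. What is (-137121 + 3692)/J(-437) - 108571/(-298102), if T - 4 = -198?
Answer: 9949128633/14457947 ≈ 688.14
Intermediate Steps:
T = -194 (T = 4 - 198 = -194)
J(Z) = -194
(-137121 + 3692)/J(-437) - 108571/(-298102) = (-137121 + 3692)/(-194) - 108571/(-298102) = -133429*(-1/194) - 108571*(-1/298102) = 133429/194 + 108571/298102 = 9949128633/14457947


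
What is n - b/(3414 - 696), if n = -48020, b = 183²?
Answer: -14505761/302 ≈ -48032.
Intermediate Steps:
b = 33489
n - b/(3414 - 696) = -48020 - 33489/(3414 - 696) = -48020 - 33489/2718 = -48020 - 1*3721/302 = -48020 - 3721/302 = -14505761/302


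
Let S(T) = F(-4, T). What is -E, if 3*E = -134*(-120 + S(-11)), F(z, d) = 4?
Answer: -15544/3 ≈ -5181.3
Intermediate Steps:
S(T) = 4
E = 15544/3 (E = (-134*(-120 + 4))/3 = (-134*(-116))/3 = (⅓)*15544 = 15544/3 ≈ 5181.3)
-E = -1*15544/3 = -15544/3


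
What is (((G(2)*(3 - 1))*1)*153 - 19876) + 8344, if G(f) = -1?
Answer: -11838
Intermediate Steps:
(((G(2)*(3 - 1))*1)*153 - 19876) + 8344 = ((-(3 - 1)*1)*153 - 19876) + 8344 = ((-1*2*1)*153 - 19876) + 8344 = (-2*1*153 - 19876) + 8344 = (-2*153 - 19876) + 8344 = (-306 - 19876) + 8344 = -20182 + 8344 = -11838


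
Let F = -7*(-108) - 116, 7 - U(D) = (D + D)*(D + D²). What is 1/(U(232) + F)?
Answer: -1/25081337 ≈ -3.9870e-8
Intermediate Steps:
U(D) = 7 - 2*D*(D + D²) (U(D) = 7 - (D + D)*(D + D²) = 7 - 2*D*(D + D²))
F = 640 (F = 756 - 116 = 640)
1/(U(232) + F) = 1/((7 - 2*232² - 2*232³) + 640) = 1/((7 - 2*53824 - 2*12487168) + 640) = 1/((7 - 107648 - 24974336) + 640) = 1/(-25081977 + 640) = 1/(-25081337) = -1/25081337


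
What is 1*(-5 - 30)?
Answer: -35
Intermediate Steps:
1*(-5 - 30) = 1*(-35) = -35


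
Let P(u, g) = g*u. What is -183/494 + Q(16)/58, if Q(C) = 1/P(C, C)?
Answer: -1358345/3667456 ≈ -0.37038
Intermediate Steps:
Q(C) = C⁻² (Q(C) = 1/(C*C) = 1/(C²) = C⁻²)
-183/494 + Q(16)/58 = -183/494 + 1/(16²*58) = -183*1/494 + (1/256)*(1/58) = -183/494 + 1/14848 = -1358345/3667456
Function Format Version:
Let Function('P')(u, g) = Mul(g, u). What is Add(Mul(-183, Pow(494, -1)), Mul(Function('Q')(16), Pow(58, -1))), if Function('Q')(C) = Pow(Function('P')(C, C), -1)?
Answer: Rational(-1358345, 3667456) ≈ -0.37038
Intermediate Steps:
Function('Q')(C) = Pow(C, -2) (Function('Q')(C) = Pow(Mul(C, C), -1) = Pow(Pow(C, 2), -1) = Pow(C, -2))
Add(Mul(-183, Pow(494, -1)), Mul(Function('Q')(16), Pow(58, -1))) = Add(Mul(-183, Pow(494, -1)), Mul(Pow(16, -2), Pow(58, -1))) = Add(Mul(-183, Rational(1, 494)), Mul(Rational(1, 256), Rational(1, 58))) = Add(Rational(-183, 494), Rational(1, 14848)) = Rational(-1358345, 3667456)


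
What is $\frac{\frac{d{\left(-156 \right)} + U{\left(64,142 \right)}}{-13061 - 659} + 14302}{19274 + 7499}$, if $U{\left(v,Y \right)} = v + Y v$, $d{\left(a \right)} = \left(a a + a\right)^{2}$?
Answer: $- \frac{6936752}{6559385} \approx -1.0575$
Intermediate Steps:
$d{\left(a \right)} = \left(a + a^{2}\right)^{2}$ ($d{\left(a \right)} = \left(a^{2} + a\right)^{2} = \left(a + a^{2}\right)^{2}$)
$\frac{\frac{d{\left(-156 \right)} + U{\left(64,142 \right)}}{-13061 - 659} + 14302}{19274 + 7499} = \frac{\frac{\left(-156\right)^{2} \left(1 - 156\right)^{2} + 64 \left(1 + 142\right)}{-13061 - 659} + 14302}{19274 + 7499} = \frac{\frac{24336 \left(-155\right)^{2} + 64 \cdot 143}{-13720} + 14302}{26773} = \left(\left(24336 \cdot 24025 + 9152\right) \left(- \frac{1}{13720}\right) + 14302\right) \frac{1}{26773} = \left(\left(584672400 + 9152\right) \left(- \frac{1}{13720}\right) + 14302\right) \frac{1}{26773} = \left(584681552 \left(- \frac{1}{13720}\right) + 14302\right) \frac{1}{26773} = \left(- \frac{10440742}{245} + 14302\right) \frac{1}{26773} = \left(- \frac{6936752}{245}\right) \frac{1}{26773} = - \frac{6936752}{6559385}$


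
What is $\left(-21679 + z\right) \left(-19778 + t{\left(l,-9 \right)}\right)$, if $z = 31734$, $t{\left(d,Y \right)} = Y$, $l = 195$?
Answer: $-198958285$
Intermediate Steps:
$\left(-21679 + z\right) \left(-19778 + t{\left(l,-9 \right)}\right) = \left(-21679 + 31734\right) \left(-19778 - 9\right) = 10055 \left(-19787\right) = -198958285$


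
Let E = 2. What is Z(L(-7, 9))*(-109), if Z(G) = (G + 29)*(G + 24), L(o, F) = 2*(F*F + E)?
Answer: -4038450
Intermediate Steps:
L(o, F) = 4 + 2*F**2 (L(o, F) = 2*(F*F + 2) = 2*(F**2 + 2) = 2*(2 + F**2) = 4 + 2*F**2)
Z(G) = (24 + G)*(29 + G) (Z(G) = (29 + G)*(24 + G) = (24 + G)*(29 + G))
Z(L(-7, 9))*(-109) = (696 + (4 + 2*9**2)**2 + 53*(4 + 2*9**2))*(-109) = (696 + (4 + 2*81)**2 + 53*(4 + 2*81))*(-109) = (696 + (4 + 162)**2 + 53*(4 + 162))*(-109) = (696 + 166**2 + 53*166)*(-109) = (696 + 27556 + 8798)*(-109) = 37050*(-109) = -4038450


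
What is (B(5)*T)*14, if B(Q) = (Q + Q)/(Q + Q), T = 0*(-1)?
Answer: 0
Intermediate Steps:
T = 0
B(Q) = 1 (B(Q) = (2*Q)/((2*Q)) = (2*Q)*(1/(2*Q)) = 1)
(B(5)*T)*14 = (1*0)*14 = 0*14 = 0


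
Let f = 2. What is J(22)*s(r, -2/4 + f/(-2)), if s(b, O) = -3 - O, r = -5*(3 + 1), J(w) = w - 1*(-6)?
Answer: -42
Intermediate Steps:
J(w) = 6 + w (J(w) = w + 6 = 6 + w)
r = -20 (r = -5*4 = -20)
J(22)*s(r, -2/4 + f/(-2)) = (6 + 22)*(-3 - (-2/4 + 2/(-2))) = 28*(-3 - (-2*1/4 + 2*(-1/2))) = 28*(-3 - (-1/2 - 1)) = 28*(-3 - 1*(-3/2)) = 28*(-3 + 3/2) = 28*(-3/2) = -42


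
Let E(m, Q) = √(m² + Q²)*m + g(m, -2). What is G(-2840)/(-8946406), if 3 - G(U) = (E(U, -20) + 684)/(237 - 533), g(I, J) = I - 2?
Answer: 635/1324068088 + 3550*√20165/165508511 ≈ 0.0030463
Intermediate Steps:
g(I, J) = -2 + I
E(m, Q) = -2 + m + m*√(Q² + m²) (E(m, Q) = √(m² + Q²)*m + (-2 + m) = √(Q² + m²)*m + (-2 + m) = m*√(Q² + m²) + (-2 + m) = -2 + m + m*√(Q² + m²))
G(U) = 785/148 + U/296 + U*√(400 + U²)/296 (G(U) = 3 - ((-2 + U + U*√((-20)² + U²)) + 684)/(237 - 533) = 3 - ((-2 + U + U*√(400 + U²)) + 684)/(-296) = 3 - (682 + U + U*√(400 + U²))*(-1)/296 = 3 - (-341/148 - U/296 - U*√(400 + U²)/296) = 3 + (341/148 + U/296 + U*√(400 + U²)/296) = 785/148 + U/296 + U*√(400 + U²)/296)
G(-2840)/(-8946406) = (785/148 + (1/296)*(-2840) + (1/296)*(-2840)*√(400 + (-2840)²))/(-8946406) = (785/148 - 355/37 + (1/296)*(-2840)*√(400 + 8065600))*(-1/8946406) = (785/148 - 355/37 + (1/296)*(-2840)*√8066000)*(-1/8946406) = (785/148 - 355/37 + (1/296)*(-2840)*(20*√20165))*(-1/8946406) = (785/148 - 355/37 - 7100*√20165/37)*(-1/8946406) = (-635/148 - 7100*√20165/37)*(-1/8946406) = 635/1324068088 + 3550*√20165/165508511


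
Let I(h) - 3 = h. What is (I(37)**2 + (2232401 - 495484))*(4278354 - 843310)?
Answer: 5971882389748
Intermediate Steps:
I(h) = 3 + h
(I(37)**2 + (2232401 - 495484))*(4278354 - 843310) = ((3 + 37)**2 + (2232401 - 495484))*(4278354 - 843310) = (40**2 + 1736917)*3435044 = (1600 + 1736917)*3435044 = 1738517*3435044 = 5971882389748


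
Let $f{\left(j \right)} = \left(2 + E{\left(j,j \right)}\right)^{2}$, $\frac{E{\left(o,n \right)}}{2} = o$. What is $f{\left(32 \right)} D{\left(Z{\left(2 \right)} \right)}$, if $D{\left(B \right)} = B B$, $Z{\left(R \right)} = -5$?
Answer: $108900$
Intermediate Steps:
$E{\left(o,n \right)} = 2 o$
$D{\left(B \right)} = B^{2}$
$f{\left(j \right)} = \left(2 + 2 j\right)^{2}$
$f{\left(32 \right)} D{\left(Z{\left(2 \right)} \right)} = 4 \left(1 + 32\right)^{2} \left(-5\right)^{2} = 4 \cdot 33^{2} \cdot 25 = 4 \cdot 1089 \cdot 25 = 4356 \cdot 25 = 108900$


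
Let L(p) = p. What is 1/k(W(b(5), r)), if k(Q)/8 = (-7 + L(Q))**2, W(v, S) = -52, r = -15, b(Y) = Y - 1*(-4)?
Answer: 1/27848 ≈ 3.5909e-5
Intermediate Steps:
b(Y) = 4 + Y (b(Y) = Y + 4 = 4 + Y)
k(Q) = 8*(-7 + Q)**2
1/k(W(b(5), r)) = 1/(8*(-7 - 52)**2) = 1/(8*(-59)**2) = 1/(8*3481) = 1/27848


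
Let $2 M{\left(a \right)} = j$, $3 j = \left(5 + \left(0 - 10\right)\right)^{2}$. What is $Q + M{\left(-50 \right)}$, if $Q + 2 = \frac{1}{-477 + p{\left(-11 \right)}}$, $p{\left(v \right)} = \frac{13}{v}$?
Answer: $\frac{34157}{15780} \approx 2.1646$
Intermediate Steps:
$j = \frac{25}{3}$ ($j = \frac{\left(5 + \left(0 - 10\right)\right)^{2}}{3} = \frac{\left(5 - 10\right)^{2}}{3} = \frac{\left(-5\right)^{2}}{3} = \frac{1}{3} \cdot 25 = \frac{25}{3} \approx 8.3333$)
$M{\left(a \right)} = \frac{25}{6}$ ($M{\left(a \right)} = \frac{1}{2} \cdot \frac{25}{3} = \frac{25}{6}$)
$Q = - \frac{10531}{5260}$ ($Q = -2 + \frac{1}{-477 + \frac{13}{-11}} = -2 + \frac{1}{-477 + 13 \left(- \frac{1}{11}\right)} = -2 + \frac{1}{-477 - \frac{13}{11}} = -2 + \frac{1}{- \frac{5260}{11}} = -2 - \frac{11}{5260} = - \frac{10531}{5260} \approx -2.0021$)
$Q + M{\left(-50 \right)} = - \frac{10531}{5260} + \frac{25}{6} = \frac{34157}{15780}$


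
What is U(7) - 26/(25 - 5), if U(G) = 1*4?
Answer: 27/10 ≈ 2.7000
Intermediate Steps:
U(G) = 4
U(7) - 26/(25 - 5) = 4 - 26/(25 - 5) = 4 - 26/20 = 4 - 26*1/20 = 4 - 13/10 = 27/10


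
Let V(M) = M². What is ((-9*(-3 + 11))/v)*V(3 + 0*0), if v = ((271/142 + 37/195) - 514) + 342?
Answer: 17943120/4704581 ≈ 3.8140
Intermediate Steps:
v = -4704581/27690 (v = ((271*(1/142) + 37*(1/195)) - 514) + 342 = ((271/142 + 37/195) - 514) + 342 = (58099/27690 - 514) + 342 = -14174561/27690 + 342 = -4704581/27690 ≈ -169.90)
((-9*(-3 + 11))/v)*V(3 + 0*0) = ((-9*(-3 + 11))/(-4704581/27690))*(3 + 0*0)² = (-9*8*(-27690/4704581))*(3 + 0)² = -72*(-27690/4704581)*3² = (1993680/4704581)*9 = 17943120/4704581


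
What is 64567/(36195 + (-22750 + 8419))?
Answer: 64567/21864 ≈ 2.9531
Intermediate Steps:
64567/(36195 + (-22750 + 8419)) = 64567/(36195 - 14331) = 64567/21864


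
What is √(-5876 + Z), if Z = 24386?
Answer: √18510 ≈ 136.05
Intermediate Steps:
√(-5876 + Z) = √(-5876 + 24386) = √18510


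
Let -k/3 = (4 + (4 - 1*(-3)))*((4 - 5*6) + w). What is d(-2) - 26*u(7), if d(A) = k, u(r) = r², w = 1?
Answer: -449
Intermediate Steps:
k = 825 (k = -3*(4 + (4 - 1*(-3)))*((4 - 5*6) + 1) = -3*(4 + (4 + 3))*((4 - 30) + 1) = -3*(4 + 7)*(-26 + 1) = -33*(-25) = -3*(-275) = 825)
d(A) = 825
d(-2) - 26*u(7) = 825 - 26*7² = 825 - 26*49 = 825 - 1274 = -449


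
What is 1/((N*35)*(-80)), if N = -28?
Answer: 1/78400 ≈ 1.2755e-5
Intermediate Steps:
1/((N*35)*(-80)) = 1/(-28*35*(-80)) = 1/(-980*(-80)) = 1/78400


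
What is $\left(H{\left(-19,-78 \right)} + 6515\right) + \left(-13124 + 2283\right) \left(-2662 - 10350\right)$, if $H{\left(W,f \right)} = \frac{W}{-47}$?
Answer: $\frac{6630271548}{47} \approx 1.4107 \cdot 10^{8}$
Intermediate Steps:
$H{\left(W,f \right)} = - \frac{W}{47}$ ($H{\left(W,f \right)} = W \left(- \frac{1}{47}\right) = - \frac{W}{47}$)
$\left(H{\left(-19,-78 \right)} + 6515\right) + \left(-13124 + 2283\right) \left(-2662 - 10350\right) = \left(\left(- \frac{1}{47}\right) \left(-19\right) + 6515\right) + \left(-13124 + 2283\right) \left(-2662 - 10350\right) = \left(\frac{19}{47} + 6515\right) - -141063092 = \frac{306224}{47} + 141063092 = \frac{6630271548}{47}$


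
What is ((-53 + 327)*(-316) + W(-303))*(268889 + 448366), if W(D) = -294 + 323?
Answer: -62082006525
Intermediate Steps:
W(D) = 29
((-53 + 327)*(-316) + W(-303))*(268889 + 448366) = ((-53 + 327)*(-316) + 29)*(268889 + 448366) = (274*(-316) + 29)*717255 = (-86584 + 29)*717255 = -86555*717255 = -62082006525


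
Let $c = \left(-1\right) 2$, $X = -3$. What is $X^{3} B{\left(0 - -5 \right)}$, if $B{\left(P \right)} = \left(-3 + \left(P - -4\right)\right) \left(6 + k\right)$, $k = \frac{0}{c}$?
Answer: $-972$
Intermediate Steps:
$c = -2$
$k = 0$ ($k = \frac{0}{-2} = 0 \left(- \frac{1}{2}\right) = 0$)
$B{\left(P \right)} = 6 + 6 P$ ($B{\left(P \right)} = \left(-3 + \left(P - -4\right)\right) \left(6 + 0\right) = \left(-3 + \left(P + 4\right)\right) 6 = \left(-3 + \left(4 + P\right)\right) 6 = \left(1 + P\right) 6 = 6 + 6 P$)
$X^{3} B{\left(0 - -5 \right)} = \left(-3\right)^{3} \left(6 + 6 \left(0 - -5\right)\right) = - 27 \left(6 + 6 \left(0 + 5\right)\right) = - 27 \left(6 + 6 \cdot 5\right) = - 27 \left(6 + 30\right) = \left(-27\right) 36 = -972$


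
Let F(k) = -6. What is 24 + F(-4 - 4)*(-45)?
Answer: 294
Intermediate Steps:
24 + F(-4 - 4)*(-45) = 24 - 6*(-45) = 24 + 270 = 294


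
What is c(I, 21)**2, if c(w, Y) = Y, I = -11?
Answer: 441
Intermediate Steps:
c(I, 21)**2 = 21**2 = 441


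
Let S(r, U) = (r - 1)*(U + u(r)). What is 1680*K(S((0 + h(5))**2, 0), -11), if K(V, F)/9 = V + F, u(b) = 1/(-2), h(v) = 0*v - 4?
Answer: -279720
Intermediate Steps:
h(v) = -4 (h(v) = 0 - 4 = -4)
u(b) = -1/2 (u(b) = 1*(-1/2) = -1/2)
S(r, U) = (-1 + r)*(-1/2 + U) (S(r, U) = (r - 1)*(U - 1/2) = (-1 + r)*(-1/2 + U))
K(V, F) = 9*F + 9*V (K(V, F) = 9*(V + F) = 9*(F + V) = 9*F + 9*V)
1680*K(S((0 + h(5))**2, 0), -11) = 1680*(9*(-11) + 9*(1/2 - 1*0 - (0 - 4)**2/2 + 0*(0 - 4)**2)) = 1680*(-99 + 9*(1/2 + 0 - 1/2*(-4)**2 + 0*(-4)**2)) = 1680*(-99 + 9*(1/2 + 0 - 1/2*16 + 0*16)) = 1680*(-99 + 9*(1/2 + 0 - 8 + 0)) = 1680*(-99 + 9*(-15/2)) = 1680*(-99 - 135/2) = 1680*(-333/2) = -279720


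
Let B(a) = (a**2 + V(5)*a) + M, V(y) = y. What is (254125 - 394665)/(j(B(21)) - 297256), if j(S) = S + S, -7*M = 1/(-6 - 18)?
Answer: 2361072/4975555 ≈ 0.47453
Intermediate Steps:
M = 1/168 (M = -1/(7*(-6 - 18)) = -1/7/(-24) = -1/7*(-1/24) = 1/168 ≈ 0.0059524)
B(a) = 1/168 + a**2 + 5*a (B(a) = (a**2 + 5*a) + 1/168 = 1/168 + a**2 + 5*a)
j(S) = 2*S
(254125 - 394665)/(j(B(21)) - 297256) = (254125 - 394665)/(2*(1/168 + 21**2 + 5*21) - 297256) = -140540/(2*(1/168 + 441 + 105) - 297256) = -140540/(2*(91729/168) - 297256) = -140540/(91729/84 - 297256) = -140540/(-24877775/84) = -140540*(-84/24877775) = 2361072/4975555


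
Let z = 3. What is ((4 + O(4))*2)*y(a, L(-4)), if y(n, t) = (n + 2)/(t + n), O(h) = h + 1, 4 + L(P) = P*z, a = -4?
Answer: 9/5 ≈ 1.8000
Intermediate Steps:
L(P) = -4 + 3*P (L(P) = -4 + P*3 = -4 + 3*P)
O(h) = 1 + h
y(n, t) = (2 + n)/(n + t)
((4 + O(4))*2)*y(a, L(-4)) = ((4 + (1 + 4))*2)*((2 - 4)/(-4 + (-4 + 3*(-4)))) = ((4 + 5)*2)*(-2/(-4 + (-4 - 12))) = (9*2)*(-2/(-4 - 16)) = 18*(-2/(-20)) = 18*(-1/20*(-2)) = 18*(1/10) = 9/5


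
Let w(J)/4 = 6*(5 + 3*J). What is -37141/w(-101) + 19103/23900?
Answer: 256073639/42733200 ≈ 5.9924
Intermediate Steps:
w(J) = 120 + 72*J (w(J) = 4*(6*(5 + 3*J)) = 4*(30 + 18*J) = 120 + 72*J)
-37141/w(-101) + 19103/23900 = -37141/(120 + 72*(-101)) + 19103/23900 = -37141/(120 - 7272) + 19103*(1/23900) = -37141/(-7152) + 19103/23900 = -37141*(-1/7152) + 19103/23900 = 37141/7152 + 19103/23900 = 256073639/42733200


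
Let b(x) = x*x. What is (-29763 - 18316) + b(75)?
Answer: -42454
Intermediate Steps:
b(x) = x**2
(-29763 - 18316) + b(75) = (-29763 - 18316) + 75**2 = -48079 + 5625 = -42454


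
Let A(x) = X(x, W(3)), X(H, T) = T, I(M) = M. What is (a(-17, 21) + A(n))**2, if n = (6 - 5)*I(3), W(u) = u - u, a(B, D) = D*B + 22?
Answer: 112225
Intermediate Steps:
a(B, D) = 22 + B*D (a(B, D) = B*D + 22 = 22 + B*D)
W(u) = 0
n = 3 (n = (6 - 5)*3 = 1*3 = 3)
A(x) = 0
(a(-17, 21) + A(n))**2 = ((22 - 17*21) + 0)**2 = ((22 - 357) + 0)**2 = (-335 + 0)**2 = (-335)**2 = 112225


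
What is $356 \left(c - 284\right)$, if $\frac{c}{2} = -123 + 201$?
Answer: $-45568$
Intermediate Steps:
$c = 156$ ($c = 2 \left(-123 + 201\right) = 2 \cdot 78 = 156$)
$356 \left(c - 284\right) = 356 \left(156 - 284\right) = 356 \left(-128\right) = -45568$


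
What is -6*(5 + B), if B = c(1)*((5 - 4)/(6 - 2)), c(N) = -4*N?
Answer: -24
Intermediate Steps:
B = -1 (B = (-4*1)*((5 - 4)/(6 - 2)) = -4/4 = -4*¼ = -1)
-6*(5 + B) = -6*(5 - 1) = -6*4 = -24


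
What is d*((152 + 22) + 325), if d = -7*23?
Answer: -80339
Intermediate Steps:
d = -161
d*((152 + 22) + 325) = -161*((152 + 22) + 325) = -161*(174 + 325) = -161*499 = -80339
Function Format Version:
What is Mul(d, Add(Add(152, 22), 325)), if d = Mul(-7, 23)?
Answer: -80339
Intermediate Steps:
d = -161
Mul(d, Add(Add(152, 22), 325)) = Mul(-161, Add(Add(152, 22), 325)) = Mul(-161, Add(174, 325)) = Mul(-161, 499) = -80339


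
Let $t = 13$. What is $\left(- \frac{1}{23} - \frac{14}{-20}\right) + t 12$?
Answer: $\frac{36031}{230} \approx 156.66$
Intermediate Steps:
$\left(- \frac{1}{23} - \frac{14}{-20}\right) + t 12 = \left(- \frac{1}{23} - \frac{14}{-20}\right) + 13 \cdot 12 = \left(\left(-1\right) \frac{1}{23} - - \frac{7}{10}\right) + 156 = \left(- \frac{1}{23} + \frac{7}{10}\right) + 156 = \frac{151}{230} + 156 = \frac{36031}{230}$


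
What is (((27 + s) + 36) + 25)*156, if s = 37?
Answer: 19500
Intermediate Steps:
(((27 + s) + 36) + 25)*156 = (((27 + 37) + 36) + 25)*156 = ((64 + 36) + 25)*156 = (100 + 25)*156 = 125*156 = 19500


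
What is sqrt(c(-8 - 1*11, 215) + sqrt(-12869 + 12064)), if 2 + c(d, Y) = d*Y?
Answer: sqrt(-4087 + I*sqrt(805)) ≈ 0.2219 + 63.93*I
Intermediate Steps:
c(d, Y) = -2 + Y*d (c(d, Y) = -2 + d*Y = -2 + Y*d)
sqrt(c(-8 - 1*11, 215) + sqrt(-12869 + 12064)) = sqrt((-2 + 215*(-8 - 1*11)) + sqrt(-12869 + 12064)) = sqrt((-2 + 215*(-8 - 11)) + sqrt(-805)) = sqrt((-2 + 215*(-19)) + I*sqrt(805)) = sqrt((-2 - 4085) + I*sqrt(805)) = sqrt(-4087 + I*sqrt(805))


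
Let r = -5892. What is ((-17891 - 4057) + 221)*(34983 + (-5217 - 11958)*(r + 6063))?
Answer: 63050493834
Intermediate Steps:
((-17891 - 4057) + 221)*(34983 + (-5217 - 11958)*(r + 6063)) = ((-17891 - 4057) + 221)*(34983 + (-5217 - 11958)*(-5892 + 6063)) = (-21948 + 221)*(34983 - 17175*171) = -21727*(34983 - 2936925) = -21727*(-2901942) = 63050493834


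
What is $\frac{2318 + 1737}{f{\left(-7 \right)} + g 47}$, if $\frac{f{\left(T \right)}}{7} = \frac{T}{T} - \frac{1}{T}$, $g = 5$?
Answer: $\frac{4055}{243} \approx 16.687$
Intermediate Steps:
$f{\left(T \right)} = 7 - \frac{7}{T}$ ($f{\left(T \right)} = 7 \left(\frac{T}{T} - \frac{1}{T}\right) = 7 \left(1 - \frac{1}{T}\right) = 7 - \frac{7}{T}$)
$\frac{2318 + 1737}{f{\left(-7 \right)} + g 47} = \frac{2318 + 1737}{\left(7 - \frac{7}{-7}\right) + 5 \cdot 47} = \frac{4055}{\left(7 - -1\right) + 235} = \frac{4055}{\left(7 + 1\right) + 235} = \frac{4055}{8 + 235} = \frac{4055}{243}$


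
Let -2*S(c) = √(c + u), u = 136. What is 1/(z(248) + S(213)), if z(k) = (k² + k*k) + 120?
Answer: 492512/60642017187 + 2*√349/60642017187 ≈ 8.1222e-6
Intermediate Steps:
z(k) = 120 + 2*k² (z(k) = (k² + k²) + 120 = 2*k² + 120 = 120 + 2*k²)
S(c) = -√(136 + c)/2 (S(c) = -√(c + 136)/2 = -√(136 + c)/2)
1/(z(248) + S(213)) = 1/((120 + 2*248²) - √(136 + 213)/2) = 1/((120 + 2*61504) - √349/2) = 1/((120 + 123008) - √349/2) = 1/(123128 - √349/2)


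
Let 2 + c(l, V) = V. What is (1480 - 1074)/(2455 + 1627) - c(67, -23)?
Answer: 51228/2041 ≈ 25.099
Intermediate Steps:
c(l, V) = -2 + V
(1480 - 1074)/(2455 + 1627) - c(67, -23) = (1480 - 1074)/(2455 + 1627) - (-2 - 23) = 406/4082 - 1*(-25) = 406*(1/4082) + 25 = 203/2041 + 25 = 51228/2041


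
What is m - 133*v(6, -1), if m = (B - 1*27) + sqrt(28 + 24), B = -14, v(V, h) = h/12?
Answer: -359/12 + 2*sqrt(13) ≈ -22.706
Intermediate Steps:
v(V, h) = h/12 (v(V, h) = h*(1/12) = h/12)
m = -41 + 2*sqrt(13) (m = (-14 - 1*27) + sqrt(28 + 24) = (-14 - 27) + sqrt(52) = -41 + 2*sqrt(13) ≈ -33.789)
m - 133*v(6, -1) = (-41 + 2*sqrt(13)) - 133*(-1)/12 = (-41 + 2*sqrt(13)) - 133*(-1/12) = (-41 + 2*sqrt(13)) + 133/12 = -359/12 + 2*sqrt(13)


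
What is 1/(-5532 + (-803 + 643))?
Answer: -1/5692 ≈ -0.00017569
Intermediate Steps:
1/(-5532 + (-803 + 643)) = 1/(-5532 - 160) = 1/(-5692) = -1/5692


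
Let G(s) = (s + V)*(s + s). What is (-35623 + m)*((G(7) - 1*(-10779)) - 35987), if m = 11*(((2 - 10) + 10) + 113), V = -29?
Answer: 876678728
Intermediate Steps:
m = 1265 (m = 11*((-8 + 10) + 113) = 11*(2 + 113) = 11*115 = 1265)
G(s) = 2*s*(-29 + s) (G(s) = (s - 29)*(s + s) = (-29 + s)*(2*s) = 2*s*(-29 + s))
(-35623 + m)*((G(7) - 1*(-10779)) - 35987) = (-35623 + 1265)*((2*7*(-29 + 7) - 1*(-10779)) - 35987) = -34358*((2*7*(-22) + 10779) - 35987) = -34358*((-308 + 10779) - 35987) = -34358*(10471 - 35987) = -34358*(-25516) = 876678728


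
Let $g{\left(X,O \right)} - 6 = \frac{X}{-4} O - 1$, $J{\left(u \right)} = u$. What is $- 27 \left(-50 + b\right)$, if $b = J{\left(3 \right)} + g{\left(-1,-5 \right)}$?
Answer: $\frac{4671}{4} \approx 1167.8$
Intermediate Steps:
$g{\left(X,O \right)} = 5 - \frac{O X}{4}$ ($g{\left(X,O \right)} = 6 + \left(\frac{X}{-4} O - 1\right) = 6 + \left(X \left(- \frac{1}{4}\right) O - 1\right) = 6 + \left(- \frac{X}{4} O - 1\right) = 6 - \left(1 + \frac{O X}{4}\right) = 5 - \frac{O X}{4}$)
$b = \frac{27}{4}$ ($b = 3 + \left(5 - \left(- \frac{5}{4}\right) \left(-1\right)\right) = 3 + \left(5 - \frac{5}{4}\right) = 3 + \frac{15}{4} = \frac{27}{4} \approx 6.75$)
$- 27 \left(-50 + b\right) = - 27 \left(-50 + \frac{27}{4}\right) = \left(-27\right) \left(- \frac{173}{4}\right) = \frac{4671}{4}$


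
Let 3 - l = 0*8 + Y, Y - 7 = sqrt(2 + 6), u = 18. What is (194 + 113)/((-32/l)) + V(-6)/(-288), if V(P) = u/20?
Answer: 12279/320 + 307*sqrt(2)/16 ≈ 65.507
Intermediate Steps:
V(P) = 9/10 (V(P) = 18/20 = 18*(1/20) = 9/10)
Y = 7 + 2*sqrt(2) (Y = 7 + sqrt(2 + 6) = 7 + sqrt(8) = 7 + 2*sqrt(2) ≈ 9.8284)
l = -4 - 2*sqrt(2) (l = 3 - (0*8 + (7 + 2*sqrt(2))) = 3 - (0 + (7 + 2*sqrt(2))) = 3 - (7 + 2*sqrt(2)) = 3 + (-7 - 2*sqrt(2)) = -4 - 2*sqrt(2) ≈ -6.8284)
(194 + 113)/((-32/l)) + V(-6)/(-288) = (194 + 113)/((-32/(-4 - 2*sqrt(2)))) + (9/10)/(-288) = 307*(1/8 + sqrt(2)/16) + (9/10)*(-1/288) = (307/8 + 307*sqrt(2)/16) - 1/320 = 12279/320 + 307*sqrt(2)/16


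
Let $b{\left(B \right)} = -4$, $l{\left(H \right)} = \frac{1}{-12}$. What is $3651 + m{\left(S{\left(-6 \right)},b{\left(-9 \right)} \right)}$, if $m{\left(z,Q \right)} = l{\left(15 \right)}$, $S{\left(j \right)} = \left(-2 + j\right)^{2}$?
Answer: $\frac{43811}{12} \approx 3650.9$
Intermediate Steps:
$l{\left(H \right)} = - \frac{1}{12}$
$m{\left(z,Q \right)} = - \frac{1}{12}$
$3651 + m{\left(S{\left(-6 \right)},b{\left(-9 \right)} \right)} = 3651 - \frac{1}{12} = \frac{43811}{12}$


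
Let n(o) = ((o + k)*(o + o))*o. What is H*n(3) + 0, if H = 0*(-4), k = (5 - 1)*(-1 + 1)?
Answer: 0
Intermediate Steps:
k = 0 (k = 4*0 = 0)
H = 0
n(o) = 2*o³ (n(o) = ((o + 0)*(o + o))*o = (o*(2*o))*o = (2*o²)*o = 2*o³)
H*n(3) + 0 = 0*(2*3³) + 0 = 0*(2*27) + 0 = 0*54 + 0 = 0 + 0 = 0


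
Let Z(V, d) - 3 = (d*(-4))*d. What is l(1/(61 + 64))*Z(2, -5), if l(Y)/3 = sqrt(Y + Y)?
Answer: -291*sqrt(10)/25 ≈ -36.809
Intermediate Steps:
l(Y) = 3*sqrt(2)*sqrt(Y) (l(Y) = 3*sqrt(Y + Y) = 3*sqrt(2*Y) = 3*(sqrt(2)*sqrt(Y)) = 3*sqrt(2)*sqrt(Y))
Z(V, d) = 3 - 4*d**2 (Z(V, d) = 3 + (d*(-4))*d = 3 + (-4*d)*d = 3 - 4*d**2)
l(1/(61 + 64))*Z(2, -5) = (3*sqrt(2)*sqrt(1/(61 + 64)))*(3 - 4*(-5)**2) = (3*sqrt(2)*sqrt(1/125))*(3 - 4*25) = (3*sqrt(2)*sqrt(1/125))*(3 - 100) = (3*sqrt(2)*(sqrt(5)/25))*(-97) = (3*sqrt(10)/25)*(-97) = -291*sqrt(10)/25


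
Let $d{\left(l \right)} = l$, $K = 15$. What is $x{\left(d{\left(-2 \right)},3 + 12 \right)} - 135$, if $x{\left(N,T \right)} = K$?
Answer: $-120$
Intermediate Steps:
$x{\left(N,T \right)} = 15$
$x{\left(d{\left(-2 \right)},3 + 12 \right)} - 135 = 15 - 135 = -120$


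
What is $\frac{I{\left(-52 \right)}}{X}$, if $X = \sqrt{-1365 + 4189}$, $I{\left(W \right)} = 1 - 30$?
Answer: $- \frac{29 \sqrt{706}}{1412} \approx -0.54571$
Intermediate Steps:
$I{\left(W \right)} = -29$ ($I{\left(W \right)} = 1 - 30 = -29$)
$X = 2 \sqrt{706}$ ($X = \sqrt{2824} = 2 \sqrt{706} \approx 53.141$)
$\frac{I{\left(-52 \right)}}{X} = - \frac{29}{2 \sqrt{706}} = - 29 \frac{\sqrt{706}}{1412} = - \frac{29 \sqrt{706}}{1412}$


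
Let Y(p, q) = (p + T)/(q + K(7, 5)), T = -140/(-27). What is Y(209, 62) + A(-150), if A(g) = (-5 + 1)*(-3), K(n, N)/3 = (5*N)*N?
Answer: 147371/11799 ≈ 12.490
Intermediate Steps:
K(n, N) = 15*N**2 (K(n, N) = 3*((5*N)*N) = 3*(5*N**2) = 15*N**2)
A(g) = 12 (A(g) = -4*(-3) = 12)
T = 140/27 (T = -140*(-1/27) = 140/27 ≈ 5.1852)
Y(p, q) = (140/27 + p)/(375 + q) (Y(p, q) = (p + 140/27)/(q + 15*5**2) = (140/27 + p)/(q + 15*25) = (140/27 + p)/(q + 375) = (140/27 + p)/(375 + q))
Y(209, 62) + A(-150) = (140/27 + 209)/(375 + 62) + 12 = (5783/27)/437 + 12 = (1/437)*(5783/27) + 12 = 5783/11799 + 12 = 147371/11799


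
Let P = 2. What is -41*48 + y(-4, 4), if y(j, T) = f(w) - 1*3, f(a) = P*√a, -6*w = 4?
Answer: -1971 + 2*I*√6/3 ≈ -1971.0 + 1.633*I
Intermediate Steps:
w = -⅔ (w = -⅙*4 = -⅔ ≈ -0.66667)
f(a) = 2*√a
y(j, T) = -3 + 2*I*√6/3 (y(j, T) = 2*√(-⅔) - 1*3 = 2*(I*√6/3) - 3 = 2*I*√6/3 - 3 = -3 + 2*I*√6/3)
-41*48 + y(-4, 4) = -41*48 + (-3 + 2*I*√6/3) = -1968 + (-3 + 2*I*√6/3) = -1971 + 2*I*√6/3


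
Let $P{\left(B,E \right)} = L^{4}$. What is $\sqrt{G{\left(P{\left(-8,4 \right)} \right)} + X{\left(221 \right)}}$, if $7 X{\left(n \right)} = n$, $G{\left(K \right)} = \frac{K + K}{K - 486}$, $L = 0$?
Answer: $\frac{\sqrt{1547}}{7} \approx 5.6188$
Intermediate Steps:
$P{\left(B,E \right)} = 0$ ($P{\left(B,E \right)} = 0^{4} = 0$)
$G{\left(K \right)} = \frac{2 K}{-486 + K}$
$X{\left(n \right)} = \frac{n}{7}$
$\sqrt{G{\left(P{\left(-8,4 \right)} \right)} + X{\left(221 \right)}} = \sqrt{2 \cdot 0 \frac{1}{-486 + 0} + \frac{1}{7} \cdot 221} = \sqrt{2 \cdot 0 \frac{1}{-486} + \frac{221}{7}} = \sqrt{2 \cdot 0 \left(- \frac{1}{486}\right) + \frac{221}{7}} = \sqrt{0 + \frac{221}{7}} = \sqrt{\frac{221}{7}} = \frac{\sqrt{1547}}{7}$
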